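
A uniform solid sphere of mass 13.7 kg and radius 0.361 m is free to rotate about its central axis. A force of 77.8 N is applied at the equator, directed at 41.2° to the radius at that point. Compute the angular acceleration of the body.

I = (2/5)MR² = (2/5)(13.7)(0.361)² = 0.7142 kg·m².
Only the tangential component produces torque: τ = F R sinθ = (77.8)(0.361) sin 41.2° = 18.50 N·m.
From τ = Iα: α = 18.50/0.7142 = 25.90 rad/s².

α ≈ 25.9 rad/s²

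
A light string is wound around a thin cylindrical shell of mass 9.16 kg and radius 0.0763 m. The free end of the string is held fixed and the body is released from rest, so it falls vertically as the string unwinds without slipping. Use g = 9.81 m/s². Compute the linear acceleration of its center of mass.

a ≈ 4.91 m/s²

Translation: Mg − T = Ma. Rotation about the center: TR = Iα with I = MR².
With a = αR: T = (I/R²)a = M a, so Mg = (1 + 1.000)Ma.
a = g/(1 + 1.000) = 9.81/2.000 = 4.905 m/s².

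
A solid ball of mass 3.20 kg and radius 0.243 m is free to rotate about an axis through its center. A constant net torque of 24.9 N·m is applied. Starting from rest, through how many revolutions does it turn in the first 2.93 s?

I = (2/5)MR² = (2/5)(3.20)(0.243)² = 0.07558 kg·m².
α = τ/I = 24.9/0.07558 = 329.4 rad/s².
θ = ½αt² = ½(329.4)(2.93)² = 1414 rad.
Revolutions = θ/(2π) = 225.1.

≈ 225 revolutions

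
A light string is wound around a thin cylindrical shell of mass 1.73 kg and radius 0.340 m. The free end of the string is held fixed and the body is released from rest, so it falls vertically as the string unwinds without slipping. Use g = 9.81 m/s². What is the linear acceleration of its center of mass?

a ≈ 4.91 m/s²

Translation: Mg − T = Ma. Rotation about the center: TR = Iα with I = MR².
With a = αR: T = (I/R²)a = M a, so Mg = (1 + 1.000)Ma.
a = g/(1 + 1.000) = 9.81/2.000 = 4.905 m/s².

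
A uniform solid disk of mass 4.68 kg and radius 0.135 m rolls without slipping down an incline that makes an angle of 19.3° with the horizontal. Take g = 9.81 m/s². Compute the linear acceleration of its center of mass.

Translation along the incline: Mg sinθ − f = Ma.
Rotation about the center: fR = Iα with I = ½MR². No-slip gives a = αR, so f = (I/R²)a = (1/2)M a.
Substituting: Mg sinθ = (1 + 0.5000)Ma, so a = g sinθ/(1 + 0.5000) = (9.81) sin 19.3° / 1.500 = 2.162 m/s².

a ≈ 2.16 m/s²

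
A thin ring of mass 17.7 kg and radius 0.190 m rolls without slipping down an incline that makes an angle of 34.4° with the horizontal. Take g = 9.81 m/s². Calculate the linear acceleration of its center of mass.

a ≈ 2.77 m/s²

Translation along the incline: Mg sinθ − f = Ma.
Rotation about the center: fR = Iα with I = MR². No-slip gives a = αR, so f = (I/R²)a = M a.
Substituting: Mg sinθ = (1 + 1.000)Ma, so a = g sinθ/(1 + 1.000) = (9.81) sin 34.4° / 2.000 = 2.771 m/s².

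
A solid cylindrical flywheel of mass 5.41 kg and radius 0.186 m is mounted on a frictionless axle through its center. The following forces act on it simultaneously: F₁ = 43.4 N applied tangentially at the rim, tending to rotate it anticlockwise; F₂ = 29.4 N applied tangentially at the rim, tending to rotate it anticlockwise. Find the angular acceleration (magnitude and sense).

I = ½MR² = (1/2)(5.41)(0.186)² = 0.09358 kg·m².
Taking anticlockwise as positive: τ₁ = +(43.4)(0.186) = +8.072 N·m; τ₂ = +(29.4)(0.186) = +5.468 N·m.
Net torque τ = 13.54 N·m.
α = τ/I = 13.54/0.09358 = 144.7 rad/s².

α ≈ 145 rad/s², anticlockwise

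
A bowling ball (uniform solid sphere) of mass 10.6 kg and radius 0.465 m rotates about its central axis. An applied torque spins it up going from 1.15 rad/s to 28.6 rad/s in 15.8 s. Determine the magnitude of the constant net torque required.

I = (2/5)MR² = (2/5)(10.6)(0.465)² = 0.9168 kg·m².
α = Δω/Δt = (28.6 − 1.15)/15.8 = 1.737 rad/s².
τ = Iα = (0.9168)(1.737) = 1.593 N·m.

τ ≈ 1.59 N·m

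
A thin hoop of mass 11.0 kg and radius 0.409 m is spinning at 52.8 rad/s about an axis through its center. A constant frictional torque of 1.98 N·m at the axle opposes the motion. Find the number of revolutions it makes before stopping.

≈ 206 revolutions

I = MR² = (11.0)(0.409)² = 1.840 kg·m².
The net torque has magnitude 1.98 N·m, opposing ω.
|α| = τ/I = 1.980/1.840 = 1.076 rad/s² (deceleration).
ω² = ω₀² − 2|α|θ with ω = 0 ⇒ θ = ω₀²/(2|α|) = 1295 rad = 206.2 rev.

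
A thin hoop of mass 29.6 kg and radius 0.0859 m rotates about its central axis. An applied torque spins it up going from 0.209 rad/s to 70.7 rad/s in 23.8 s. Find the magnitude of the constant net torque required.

τ ≈ 0.647 N·m

I = MR² = (29.6)(0.0859)² = 0.2184 kg·m².
α = Δω/Δt = (70.7 − 0.209)/23.8 = 2.962 rad/s².
τ = Iα = (0.2184)(2.962) = 0.6469 N·m.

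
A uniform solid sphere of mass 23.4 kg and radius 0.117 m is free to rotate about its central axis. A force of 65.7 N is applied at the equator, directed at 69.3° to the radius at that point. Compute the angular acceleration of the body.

α ≈ 56.1 rad/s²

I = (2/5)MR² = (2/5)(23.4)(0.117)² = 0.1281 kg·m².
Only the tangential component produces torque: τ = F R sinθ = (65.7)(0.117) sin 69.3° = 7.191 N·m.
Newton's second law for rotation, τ = Iα, gives α = τ/I = 7.191/0.1281 = 56.12 rad/s².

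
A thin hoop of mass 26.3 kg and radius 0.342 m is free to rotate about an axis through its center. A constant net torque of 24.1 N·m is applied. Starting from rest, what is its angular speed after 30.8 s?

I = MR² = (26.3)(0.342)² = 3.076 kg·m².
α = τ/I = 24.1/3.076 = 7.834 rad/s².
ω = ω₀ + αt = 0 + (7.834)(30.8) = 241.3 rad/s.

ω ≈ 241 rad/s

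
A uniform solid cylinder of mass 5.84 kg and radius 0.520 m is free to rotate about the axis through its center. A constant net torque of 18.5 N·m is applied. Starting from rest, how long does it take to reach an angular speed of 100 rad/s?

t ≈ 4.27 s

I = ½MR² = (1/2)(5.84)(0.520)² = 0.7896 kg·m².
α = τ/I = 18.5/0.7896 = 23.43 rad/s².
ω = αt ⇒ t = ω/α = 100/23.43 = 4.268 s.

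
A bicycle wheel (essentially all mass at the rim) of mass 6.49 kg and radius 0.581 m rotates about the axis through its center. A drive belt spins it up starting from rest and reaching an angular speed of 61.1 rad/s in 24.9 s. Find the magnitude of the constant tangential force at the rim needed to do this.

F ≈ 9.25 N

I = MR² = (6.49)(0.581)² = 2.191 kg·m².
α = Δω/Δt = (61.1 − 0)/24.9 = 2.454 rad/s².
The required torque is τ = Iα = (2.191)(2.454) = 5.376 N·m.
A tangential force at the rim gives τ = FR, so F = τ/R = 5.376/0.581 = 9.253 N.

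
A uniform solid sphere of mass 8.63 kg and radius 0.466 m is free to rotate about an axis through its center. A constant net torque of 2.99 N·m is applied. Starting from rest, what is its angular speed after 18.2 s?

ω ≈ 72.6 rad/s

I = (2/5)MR² = (2/5)(8.63)(0.466)² = 0.7496 kg·m².
α = τ/I = 2.99/0.7496 = 3.989 rad/s².
ω = ω₀ + αt = 0 + (3.989)(18.2) = 72.59 rad/s.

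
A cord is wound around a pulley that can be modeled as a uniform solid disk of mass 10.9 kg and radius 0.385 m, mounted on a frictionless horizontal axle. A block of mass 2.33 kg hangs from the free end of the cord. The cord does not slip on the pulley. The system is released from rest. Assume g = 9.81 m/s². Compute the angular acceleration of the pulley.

I = ½MR² = (1/2)(10.9)(0.385)² = 0.8078 kg·m².
Block: mg − T = ma. Pulley: TR = Iα. No-slip: a = αR, so T = (I/R²)a = 5.450·a.
Then mg = (m + 5.450)a, so a = (2.33)(9.81)/(2.33 + 5.450) = 2.938 m/s².
α = a/R = 2.938/0.385 = 7.631 rad/s².

α ≈ 7.63 rad/s²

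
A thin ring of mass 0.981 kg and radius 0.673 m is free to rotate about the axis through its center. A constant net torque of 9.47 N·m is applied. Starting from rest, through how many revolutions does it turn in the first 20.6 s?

≈ 720 revolutions

I = MR² = (0.981)(0.673)² = 0.4443 kg·m².
α = τ/I = 9.47/0.4443 = 21.31 rad/s².
θ = ½αt² = ½(21.31)(20.6)² = 4522 rad.
Revolutions = θ/(2π) = 719.7.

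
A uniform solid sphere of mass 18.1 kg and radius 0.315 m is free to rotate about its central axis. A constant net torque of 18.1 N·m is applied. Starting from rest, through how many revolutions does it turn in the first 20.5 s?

≈ 843 revolutions

I = (2/5)MR² = (2/5)(18.1)(0.315)² = 0.7184 kg·m².
α = τ/I = 18.1/0.7184 = 25.20 rad/s².
θ = ½αt² = ½(25.20)(20.5)² = 5294 rad.
Revolutions = θ/(2π) = 842.6.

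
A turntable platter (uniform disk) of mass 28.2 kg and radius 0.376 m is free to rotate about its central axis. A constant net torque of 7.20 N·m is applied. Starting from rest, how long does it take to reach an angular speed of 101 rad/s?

t ≈ 28.0 s

I = ½MR² = (1/2)(28.2)(0.376)² = 1.993 kg·m².
α = τ/I = 7.20/1.993 = 3.612 rad/s².
ω = αt ⇒ t = ω/α = 101/3.612 = 27.96 s.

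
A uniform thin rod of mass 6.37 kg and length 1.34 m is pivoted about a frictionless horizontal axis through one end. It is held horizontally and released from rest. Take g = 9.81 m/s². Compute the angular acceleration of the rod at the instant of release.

About the pivot, I = (1/3)ML² = (1/3)(6.37)(1.34)² = 3.813 kg·m².
The weight acts at the center, a distance L/2 = 0.6700 m from the pivot; τ = Mg(L/2) = 41.87 N·m.
α = τ/I = 41.87/3.813 = 10.98 rad/s².
(Equivalently α = (3g/(2L)) = 10.98 rad/s².)

α ≈ 11.0 rad/s²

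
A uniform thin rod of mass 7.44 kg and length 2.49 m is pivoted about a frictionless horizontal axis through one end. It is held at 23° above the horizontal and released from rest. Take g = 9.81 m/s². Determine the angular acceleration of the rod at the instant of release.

About the pivot, I = (1/3)ML² = (1/3)(7.44)(2.49)² = 15.38 kg·m².
The weight acts at the center, a distance L/2 = 1.245 m from the pivot; τ = Mg(L/2) cos 23° = 83.64 N·m.
α = τ/I = 83.64/15.38 = 5.440 rad/s².
(Equivalently α = (3g/(2L)) cos 23° = 5.440 rad/s².)

α ≈ 5.44 rad/s²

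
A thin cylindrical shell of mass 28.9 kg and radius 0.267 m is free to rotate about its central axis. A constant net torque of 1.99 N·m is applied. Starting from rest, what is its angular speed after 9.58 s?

I = MR² = (28.9)(0.267)² = 2.060 kg·m².
α = τ/I = 1.99/2.060 = 0.9659 rad/s².
ω = ω₀ + αt = 0 + (0.9659)(9.58) = 9.253 rad/s.

ω ≈ 9.25 rad/s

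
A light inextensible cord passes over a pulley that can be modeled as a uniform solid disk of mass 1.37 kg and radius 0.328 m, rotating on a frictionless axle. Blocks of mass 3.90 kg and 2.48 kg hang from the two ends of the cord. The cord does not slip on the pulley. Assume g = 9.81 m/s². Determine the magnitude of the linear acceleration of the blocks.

I = ½MR² = (1/2)(1.37)(0.328)² = 0.07370 kg·m².
Heavier block: m₁g − T₁ = m₁a. Lighter block: T₂ − m₂g = m₂a.
Pulley: (T₁ − T₂)R = Iα = I(a/R), so T₁ − T₂ = (I/R²)a = (1/2)M_p a = 0.6850·a.
Adding the three: (m₁ − m₂)g = (m₁ + m₂ + 0.6850)a, so a = (3.90 − 2.48)(9.81)/(3.90 + 2.48 + 0.6850) = 1.972 m/s².

a ≈ 1.97 m/s²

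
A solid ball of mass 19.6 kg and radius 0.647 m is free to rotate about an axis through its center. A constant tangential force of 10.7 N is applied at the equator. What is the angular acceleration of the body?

I = (2/5)MR² = (2/5)(19.6)(0.647)² = 3.282 kg·m².
τ = F R = (10.7)(0.647) = 6.923 N·m.
From τ = Iα: α = 6.923/3.282 = 2.109 rad/s².

α ≈ 2.11 rad/s²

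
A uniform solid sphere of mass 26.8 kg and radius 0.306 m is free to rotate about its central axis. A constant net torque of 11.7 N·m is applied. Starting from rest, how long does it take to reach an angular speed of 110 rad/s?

I = (2/5)MR² = (2/5)(26.8)(0.306)² = 1.004 kg·m².
α = τ/I = 11.7/1.004 = 11.66 rad/s².
ω = αt ⇒ t = ω/α = 110/11.66 = 9.437 s.

t ≈ 9.44 s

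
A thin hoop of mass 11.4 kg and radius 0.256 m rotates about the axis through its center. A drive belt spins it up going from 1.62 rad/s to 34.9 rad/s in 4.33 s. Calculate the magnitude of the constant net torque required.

τ ≈ 5.74 N·m

I = MR² = (11.4)(0.256)² = 0.7471 kg·m².
α = Δω/Δt = (34.9 − 1.62)/4.33 = 7.686 rad/s².
τ = Iα = (0.7471)(7.686) = 5.742 N·m.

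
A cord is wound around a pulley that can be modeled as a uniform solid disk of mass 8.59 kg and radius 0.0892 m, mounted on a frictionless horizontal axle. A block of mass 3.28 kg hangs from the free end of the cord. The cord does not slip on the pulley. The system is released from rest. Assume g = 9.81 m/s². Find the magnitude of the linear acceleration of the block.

I = ½MR² = (1/2)(8.59)(0.0892)² = 0.03417 kg·m².
Block: mg − T = ma. Pulley: TR = Iα. No-slip: a = αR, so T = (I/R²)a = 4.295·a.
Then mg = (m + 4.295)a, so a = (3.28)(9.81)/(3.28 + 4.295) = 4.248 m/s².

a ≈ 4.25 m/s²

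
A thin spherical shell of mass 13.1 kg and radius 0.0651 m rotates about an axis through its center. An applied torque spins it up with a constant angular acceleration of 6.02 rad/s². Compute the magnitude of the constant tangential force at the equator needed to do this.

F ≈ 3.42 N

I = (2/3)MR² = (2/3)(13.1)(0.0651)² = 0.03701 kg·m².
The required torque is τ = Iα = (0.03701)(6.020) = 0.2228 N·m.
A tangential force at the equator gives τ = FR, so F = τ/R = 0.2228/0.0651 = 3.423 N.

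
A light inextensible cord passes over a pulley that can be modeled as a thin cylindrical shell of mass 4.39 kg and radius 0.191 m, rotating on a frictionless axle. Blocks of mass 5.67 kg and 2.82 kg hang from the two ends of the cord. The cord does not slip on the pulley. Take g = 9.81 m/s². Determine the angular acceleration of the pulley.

α ≈ 11.4 rad/s²

I = MR² = (4.39)(0.191)² = 0.1602 kg·m².
Heavier block: m₁g − T₁ = m₁a. Lighter block: T₂ − m₂g = m₂a.
Pulley: (T₁ − T₂)R = Iα = I(a/R), so T₁ − T₂ = (I/R²)a = 1·M_p a = 4.390·a.
Adding the three: (m₁ − m₂)g = (m₁ + m₂ + 4.390)a, so a = (5.67 − 2.82)(9.81)/(5.67 + 2.82 + 4.390) = 2.171 m/s².
α = a/R = 2.171/0.191 = 11.36 rad/s².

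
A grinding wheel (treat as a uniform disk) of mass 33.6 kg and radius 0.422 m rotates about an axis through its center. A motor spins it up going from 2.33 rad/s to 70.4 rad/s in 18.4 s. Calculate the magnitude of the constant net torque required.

τ ≈ 11.1 N·m

I = ½MR² = (1/2)(33.6)(0.422)² = 2.992 kg·m².
α = Δω/Δt = (70.4 − 2.33)/18.4 = 3.699 rad/s².
τ = Iα = (2.992)(3.699) = 11.07 N·m.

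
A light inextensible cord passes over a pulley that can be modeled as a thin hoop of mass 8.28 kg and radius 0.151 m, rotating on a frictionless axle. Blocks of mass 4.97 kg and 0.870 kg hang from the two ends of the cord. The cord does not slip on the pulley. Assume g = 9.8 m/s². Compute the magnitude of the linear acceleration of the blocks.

I = MR² = (8.28)(0.151)² = 0.1888 kg·m².
Heavier block: m₁g − T₁ = m₁a. Lighter block: T₂ − m₂g = m₂a.
Pulley: (T₁ − T₂)R = Iα = I(a/R), so T₁ − T₂ = (I/R²)a = 1·M_p a = 8.280·a.
Adding the three: (m₁ − m₂)g = (m₁ + m₂ + 8.280)a, so a = (4.97 − 0.870)(9.8)/(4.97 + 0.870 + 8.280) = 2.846 m/s².

a ≈ 2.85 m/s²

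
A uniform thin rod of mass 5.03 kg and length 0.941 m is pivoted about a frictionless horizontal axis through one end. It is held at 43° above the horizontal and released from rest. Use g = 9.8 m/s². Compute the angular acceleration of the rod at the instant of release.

About the pivot, I = (1/3)ML² = (1/3)(5.03)(0.941)² = 1.485 kg·m².
The weight acts at the center, a distance L/2 = 0.4705 m from the pivot; τ = Mg(L/2) cos 43° = 16.96 N·m.
α = τ/I = 16.96/1.485 = 11.42 rad/s².
(Equivalently α = (3g/(2L)) cos 43° = 11.42 rad/s².)

α ≈ 11.4 rad/s²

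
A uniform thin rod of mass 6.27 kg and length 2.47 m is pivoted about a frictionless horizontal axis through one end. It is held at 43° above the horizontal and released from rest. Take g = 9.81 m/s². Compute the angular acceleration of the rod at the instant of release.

About the pivot, I = (1/3)ML² = (1/3)(6.27)(2.47)² = 12.75 kg·m².
The weight acts at the center, a distance L/2 = 1.235 m from the pivot; τ = Mg(L/2) cos 43° = 55.56 N·m.
α = τ/I = 55.56/12.75 = 4.357 rad/s².

α ≈ 4.36 rad/s²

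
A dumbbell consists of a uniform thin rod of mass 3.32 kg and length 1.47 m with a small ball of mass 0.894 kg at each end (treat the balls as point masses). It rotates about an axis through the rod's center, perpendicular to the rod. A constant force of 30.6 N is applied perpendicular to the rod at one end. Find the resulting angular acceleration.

I_rod = (1/12)ML² = (1/12)(3.32)(1.47)² = 0.5978 kg·m².
I_balls = 2·m·(L/2)² = 2(0.894)(0.7350)² = 0.9659 kg·m².
Total I = 1.564 kg·m².
τ = F·(L/2) = (30.6)(0.735) = 22.49 N·m.
α = τ/I = 22.49/1.564 = 14.38 rad/s².

α ≈ 14.4 rad/s²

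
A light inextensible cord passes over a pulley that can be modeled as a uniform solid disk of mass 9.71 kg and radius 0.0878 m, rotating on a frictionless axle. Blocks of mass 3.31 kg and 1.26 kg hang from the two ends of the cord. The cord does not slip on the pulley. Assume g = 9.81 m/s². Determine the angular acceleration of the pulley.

α ≈ 24.3 rad/s²

I = ½MR² = (1/2)(9.71)(0.0878)² = 0.03743 kg·m².
Heavier block: m₁g − T₁ = m₁a. Lighter block: T₂ − m₂g = m₂a.
Pulley: (T₁ − T₂)R = Iα = I(a/R), so T₁ − T₂ = (I/R²)a = (1/2)M_p a = 4.855·a.
Adding the three: (m₁ − m₂)g = (m₁ + m₂ + 4.855)a, so a = (3.31 − 1.26)(9.81)/(3.31 + 1.26 + 4.855) = 2.134 m/s².
α = a/R = 2.134/0.0878 = 24.30 rad/s².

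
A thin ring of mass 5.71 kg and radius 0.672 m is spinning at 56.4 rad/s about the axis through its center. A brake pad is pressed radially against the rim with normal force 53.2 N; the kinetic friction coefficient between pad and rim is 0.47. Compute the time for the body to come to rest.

t ≈ 8.66 s

I = MR² = (5.71)(0.672)² = 2.579 kg·m².
Friction force f = μN = (0.47)(53.2) = 25.00 N at the rim; torque magnitude τ = fR = 16.80 N·m, opposing ω.
|α| = τ/I = 16.80/2.579 = 6.516 rad/s² (deceleration).
0 = ω₀ − |α|t ⇒ t = ω₀/|α| = 56.4/6.516 = 8.655 s.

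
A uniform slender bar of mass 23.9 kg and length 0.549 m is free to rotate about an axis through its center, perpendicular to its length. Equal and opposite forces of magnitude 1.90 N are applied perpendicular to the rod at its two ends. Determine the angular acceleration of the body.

I = (1/12)ML² = (1/12)(23.9)(0.549)² = 0.6003 kg·m².
The couple gives τ = F·(L/2) + F·(L/2) = F L = (1.90)(0.549) = 1.043 N·m.
Newton's second law for rotation, τ = Iα, gives α = τ/I = 1.043/0.6003 = 1.738 rad/s².

α ≈ 1.74 rad/s²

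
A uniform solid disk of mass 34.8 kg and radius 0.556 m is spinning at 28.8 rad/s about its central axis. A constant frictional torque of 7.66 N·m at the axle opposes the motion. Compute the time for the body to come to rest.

t ≈ 20.2 s

I = ½MR² = (1/2)(34.8)(0.556)² = 5.379 kg·m².
The net torque has magnitude 7.66 N·m, opposing ω.
|α| = τ/I = 7.660/5.379 = 1.424 rad/s² (deceleration).
0 = ω₀ − |α|t ⇒ t = ω₀/|α| = 28.8/1.424 = 20.22 s.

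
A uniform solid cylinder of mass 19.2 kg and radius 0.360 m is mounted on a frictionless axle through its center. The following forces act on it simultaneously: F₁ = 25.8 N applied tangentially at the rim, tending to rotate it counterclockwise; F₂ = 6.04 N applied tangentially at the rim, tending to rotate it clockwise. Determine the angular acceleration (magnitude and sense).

I = ½MR² = (1/2)(19.2)(0.360)² = 1.244 kg·m².
Taking counterclockwise as positive: τ₁ = +(25.8)(0.360) = +9.288 N·m; τ₂ = −(6.04)(0.360) = −2.174 N·m.
Net torque τ = 7.114 N·m.
α = τ/I = 7.114/1.244 = 5.718 rad/s².

α ≈ 5.72 rad/s², counterclockwise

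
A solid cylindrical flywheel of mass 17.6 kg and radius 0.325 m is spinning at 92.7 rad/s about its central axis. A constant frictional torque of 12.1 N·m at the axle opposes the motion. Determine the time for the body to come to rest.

t ≈ 7.12 s

I = ½MR² = (1/2)(17.6)(0.325)² = 0.9295 kg·m².
The net torque has magnitude 12.1 N·m, opposing ω.
|α| = τ/I = 12.10/0.9295 = 13.02 rad/s² (deceleration).
0 = ω₀ − |α|t ⇒ t = ω₀/|α| = 92.7/13.02 = 7.121 s.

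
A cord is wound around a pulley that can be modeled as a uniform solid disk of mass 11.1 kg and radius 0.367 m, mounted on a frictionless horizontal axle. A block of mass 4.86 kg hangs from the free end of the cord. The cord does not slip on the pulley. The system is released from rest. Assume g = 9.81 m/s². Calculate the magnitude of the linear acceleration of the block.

I = ½MR² = (1/2)(11.1)(0.367)² = 0.7475 kg·m².
Block: mg − T = ma. Pulley: TR = Iα. No-slip: a = αR, so T = (I/R²)a = 5.550·a.
Then mg = (m + 5.550)a, so a = (4.86)(9.81)/(4.86 + 5.550) = 4.580 m/s².

a ≈ 4.58 m/s²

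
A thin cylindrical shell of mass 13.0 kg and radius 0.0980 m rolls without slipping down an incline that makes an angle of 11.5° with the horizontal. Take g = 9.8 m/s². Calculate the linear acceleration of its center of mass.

Translation along the incline: Mg sinθ − f = Ma.
Rotation about the center: fR = Iα with I = MR². No-slip gives a = αR, so f = (I/R²)a = M a.
Substituting: Mg sinθ = (1 + 1.000)Ma, so a = g sinθ/(1 + 1.000) = (9.8) sin 11.5° / 2.000 = 0.9769 m/s².

a ≈ 0.977 m/s²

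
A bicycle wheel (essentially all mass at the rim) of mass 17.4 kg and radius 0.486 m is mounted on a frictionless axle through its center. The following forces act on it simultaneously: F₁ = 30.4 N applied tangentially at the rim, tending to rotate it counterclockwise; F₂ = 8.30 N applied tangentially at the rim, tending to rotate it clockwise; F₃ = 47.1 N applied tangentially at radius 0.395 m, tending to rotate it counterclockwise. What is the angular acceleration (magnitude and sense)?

I = MR² = (17.4)(0.486)² = 4.110 kg·m².
Taking counterclockwise as positive: τ₁ = +(30.4)(0.486) = +14.77 N·m; τ₂ = −(8.30)(0.486) = −4.034 N·m; τ₃ = +(47.1)(0.395) = +18.60 N·m.
Net torque τ = 29.35 N·m.
α = τ/I = 29.35/4.110 = 7.140 rad/s².

α ≈ 7.14 rad/s², counterclockwise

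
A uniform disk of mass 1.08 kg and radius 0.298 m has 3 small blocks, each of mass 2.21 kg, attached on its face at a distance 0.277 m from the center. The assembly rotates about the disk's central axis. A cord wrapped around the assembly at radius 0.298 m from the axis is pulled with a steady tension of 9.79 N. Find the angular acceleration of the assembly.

α ≈ 5.24 rad/s²

I_disk = ½MR² = ½(1.08)(0.298)² = 0.04795 kg·m².
I_blocks = 3·m·r² = 3(2.21)(0.277)² = 0.5087 kg·m².
Total I = 0.5567 kg·m².
τ = F r = (9.79)(0.298) = 2.917 N·m.
α = τ/I = 2.917/0.5567 = 5.241 rad/s².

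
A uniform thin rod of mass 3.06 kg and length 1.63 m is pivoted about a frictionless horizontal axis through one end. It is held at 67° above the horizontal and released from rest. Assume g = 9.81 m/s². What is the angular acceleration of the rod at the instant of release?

About the pivot, I = (1/3)ML² = (1/3)(3.06)(1.63)² = 2.710 kg·m².
The weight acts at the center, a distance L/2 = 0.8150 m from the pivot; τ = Mg(L/2) cos 67° = 9.559 N·m.
α = τ/I = 9.559/2.710 = 3.527 rad/s².
(Equivalently α = (3g/(2L)) cos 67° = 3.527 rad/s².)

α ≈ 3.53 rad/s²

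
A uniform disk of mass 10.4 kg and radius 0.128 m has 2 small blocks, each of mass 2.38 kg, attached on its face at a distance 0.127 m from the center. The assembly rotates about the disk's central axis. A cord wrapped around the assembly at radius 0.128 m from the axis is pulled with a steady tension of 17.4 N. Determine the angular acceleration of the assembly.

I_disk = ½MR² = ½(10.4)(0.128)² = 0.08520 kg·m².
I_blocks = 2·m·r² = 2(2.38)(0.127)² = 0.07677 kg·m².
Total I = 0.1620 kg·m².
τ = F r = (17.4)(0.128) = 2.227 N·m.
α = τ/I = 2.227/0.1620 = 13.75 rad/s².

α ≈ 13.8 rad/s²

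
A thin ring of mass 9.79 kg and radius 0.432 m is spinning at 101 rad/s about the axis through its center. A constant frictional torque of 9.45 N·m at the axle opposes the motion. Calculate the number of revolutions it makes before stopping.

≈ 157 revolutions

I = MR² = (9.79)(0.432)² = 1.827 kg·m².
The net torque has magnitude 9.45 N·m, opposing ω.
|α| = τ/I = 9.450/1.827 = 5.172 rad/s² (deceleration).
ω² = ω₀² − 2|α|θ with ω = 0 ⇒ θ = ω₀²/(2|α|) = 986.1 rad = 156.9 rev.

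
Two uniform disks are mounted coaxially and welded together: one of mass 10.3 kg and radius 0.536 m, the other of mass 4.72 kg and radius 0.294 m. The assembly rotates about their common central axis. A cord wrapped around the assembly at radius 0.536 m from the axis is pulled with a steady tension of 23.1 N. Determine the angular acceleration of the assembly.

α ≈ 7.35 rad/s²

I = ½M₁R₁² + ½M₂R₂² = ½(10.3)(0.536)² + ½(4.72)(0.294)² = 1.684 kg·m².
τ = F r = (23.1)(0.536) = 12.38 N·m.
α = τ/I = 12.38/1.684 = 7.354 rad/s².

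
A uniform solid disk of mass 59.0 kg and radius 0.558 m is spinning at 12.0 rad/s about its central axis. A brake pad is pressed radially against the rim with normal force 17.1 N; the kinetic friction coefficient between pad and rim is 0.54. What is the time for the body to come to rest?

I = ½MR² = (1/2)(59.0)(0.558)² = 9.185 kg·m².
Friction force f = μN = (0.54)(17.1) = 9.234 N at the rim; torque magnitude τ = fR = 5.153 N·m, opposing ω.
|α| = τ/I = 5.153/9.185 = 0.5610 rad/s² (deceleration).
0 = ω₀ − |α|t ⇒ t = ω₀/|α| = 12.0/0.5610 = 21.39 s.

t ≈ 21.4 s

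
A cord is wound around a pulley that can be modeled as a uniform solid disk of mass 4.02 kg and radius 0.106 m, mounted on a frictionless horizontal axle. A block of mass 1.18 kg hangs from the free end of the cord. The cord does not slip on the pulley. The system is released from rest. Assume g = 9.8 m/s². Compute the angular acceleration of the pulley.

I = ½MR² = (1/2)(4.02)(0.106)² = 0.02258 kg·m².
Block: mg − T = ma. Pulley: TR = Iα. No-slip: a = αR, so T = (I/R²)a = 2.010·a.
Then mg = (m + 2.010)a, so a = (1.18)(9.8)/(1.18 + 2.010) = 3.625 m/s².
α = a/R = 3.625/0.106 = 34.20 rad/s².

α ≈ 34.2 rad/s²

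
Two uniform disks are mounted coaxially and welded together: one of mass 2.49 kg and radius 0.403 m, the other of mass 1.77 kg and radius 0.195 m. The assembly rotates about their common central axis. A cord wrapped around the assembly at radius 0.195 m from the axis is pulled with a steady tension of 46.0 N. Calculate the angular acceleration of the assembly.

I = ½M₁R₁² + ½M₂R₂² = ½(2.49)(0.403)² + ½(1.77)(0.195)² = 0.2359 kg·m².
τ = F r = (46.0)(0.195) = 8.970 N·m.
α = τ/I = 8.970/0.2359 = 38.03 rad/s².

α ≈ 38.0 rad/s²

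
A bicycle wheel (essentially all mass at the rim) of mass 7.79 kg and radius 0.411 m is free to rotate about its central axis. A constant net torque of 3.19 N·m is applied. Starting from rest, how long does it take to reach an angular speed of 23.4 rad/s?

I = MR² = (7.79)(0.411)² = 1.316 kg·m².
α = τ/I = 3.19/1.316 = 2.424 rad/s².
ω = αt ⇒ t = ω/α = 23.4/2.424 = 9.653 s.

t ≈ 9.65 s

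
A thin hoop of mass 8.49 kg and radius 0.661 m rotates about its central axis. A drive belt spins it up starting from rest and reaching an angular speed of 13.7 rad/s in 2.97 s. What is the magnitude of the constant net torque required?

I = MR² = (8.49)(0.661)² = 3.709 kg·m².
α = Δω/Δt = (13.7 − 0)/2.97 = 4.613 rad/s².
τ = Iα = (3.709)(4.613) = 17.11 N·m.

τ ≈ 17.1 N·m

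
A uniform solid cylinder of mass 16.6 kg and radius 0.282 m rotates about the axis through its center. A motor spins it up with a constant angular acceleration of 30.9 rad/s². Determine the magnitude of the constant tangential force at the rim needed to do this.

F ≈ 72.3 N

I = ½MR² = (1/2)(16.6)(0.282)² = 0.6600 kg·m².
The required torque is τ = Iα = (0.6600)(30.90) = 20.40 N·m.
A tangential force at the rim gives τ = FR, so F = τ/R = 20.40/0.282 = 72.32 N.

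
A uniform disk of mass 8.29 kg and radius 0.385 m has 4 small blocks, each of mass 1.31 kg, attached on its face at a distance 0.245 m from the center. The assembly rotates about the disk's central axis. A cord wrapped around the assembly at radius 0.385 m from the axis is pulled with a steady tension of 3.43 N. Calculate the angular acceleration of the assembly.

α ≈ 1.42 rad/s²

I_disk = ½MR² = ½(8.29)(0.385)² = 0.6144 kg·m².
I_blocks = 4·m·r² = 4(1.31)(0.245)² = 0.3145 kg·m².
Total I = 0.9289 kg·m².
τ = F r = (3.43)(0.385) = 1.321 N·m.
α = τ/I = 1.321/0.9289 = 1.422 rad/s².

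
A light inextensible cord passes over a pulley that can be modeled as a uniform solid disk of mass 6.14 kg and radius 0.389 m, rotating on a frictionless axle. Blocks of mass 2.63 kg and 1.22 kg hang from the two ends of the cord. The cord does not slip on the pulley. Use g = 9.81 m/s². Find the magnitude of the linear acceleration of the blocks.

a ≈ 2.00 m/s²

I = ½MR² = (1/2)(6.14)(0.389)² = 0.4646 kg·m².
Heavier block: m₁g − T₁ = m₁a. Lighter block: T₂ − m₂g = m₂a.
Pulley: (T₁ − T₂)R = Iα = I(a/R), so T₁ − T₂ = (I/R²)a = (1/2)M_p a = 3.070·a.
Adding the three: (m₁ − m₂)g = (m₁ + m₂ + 3.070)a, so a = (2.63 − 1.22)(9.81)/(2.63 + 1.22 + 3.070) = 1.999 m/s².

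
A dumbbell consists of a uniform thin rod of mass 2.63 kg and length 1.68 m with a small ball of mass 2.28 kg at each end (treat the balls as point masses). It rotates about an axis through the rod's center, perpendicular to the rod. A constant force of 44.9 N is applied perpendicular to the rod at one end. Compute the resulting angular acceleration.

α ≈ 9.83 rad/s²

I_rod = (1/12)ML² = (1/12)(2.63)(1.68)² = 0.6186 kg·m².
I_balls = 2·m·(L/2)² = 2(2.28)(0.8400)² = 3.218 kg·m².
Total I = 3.836 kg·m².
τ = F·(L/2) = (44.9)(0.840) = 37.72 N·m.
α = τ/I = 37.72/3.836 = 9.832 rad/s².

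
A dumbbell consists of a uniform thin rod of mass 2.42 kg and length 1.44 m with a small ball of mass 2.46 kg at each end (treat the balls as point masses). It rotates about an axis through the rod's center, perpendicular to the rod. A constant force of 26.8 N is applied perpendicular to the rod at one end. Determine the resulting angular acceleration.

I_rod = (1/12)ML² = (1/12)(2.42)(1.44)² = 0.4182 kg·m².
I_balls = 2·m·(L/2)² = 2(2.46)(0.7200)² = 2.551 kg·m².
Total I = 2.969 kg·m².
τ = F·(L/2) = (26.8)(0.720) = 19.30 N·m.
α = τ/I = 19.30/2.969 = 6.500 rad/s².

α ≈ 6.50 rad/s²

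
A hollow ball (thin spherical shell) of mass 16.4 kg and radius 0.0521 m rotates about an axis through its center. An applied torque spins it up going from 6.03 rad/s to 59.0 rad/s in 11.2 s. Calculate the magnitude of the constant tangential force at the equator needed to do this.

I = (2/3)MR² = (2/3)(16.4)(0.0521)² = 0.02968 kg·m².
α = Δω/Δt = (59.0 − 6.03)/11.2 = 4.729 rad/s².
The required torque is τ = Iα = (0.02968)(4.729) = 0.1404 N·m.
A tangential force at the equator gives τ = FR, so F = τ/R = 0.1404/0.0521 = 2.694 N.

F ≈ 2.69 N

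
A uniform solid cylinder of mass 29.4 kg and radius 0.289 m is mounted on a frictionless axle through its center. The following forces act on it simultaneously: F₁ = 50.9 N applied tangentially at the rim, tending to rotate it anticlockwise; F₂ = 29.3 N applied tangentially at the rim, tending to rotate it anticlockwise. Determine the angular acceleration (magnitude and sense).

I = ½MR² = (1/2)(29.4)(0.289)² = 1.228 kg·m².
Taking anticlockwise as positive: τ₁ = +(50.9)(0.289) = +14.71 N·m; τ₂ = +(29.3)(0.289) = +8.468 N·m.
Net torque τ = 23.18 N·m.
α = τ/I = 23.18/1.228 = 18.88 rad/s².

α ≈ 18.9 rad/s², anticlockwise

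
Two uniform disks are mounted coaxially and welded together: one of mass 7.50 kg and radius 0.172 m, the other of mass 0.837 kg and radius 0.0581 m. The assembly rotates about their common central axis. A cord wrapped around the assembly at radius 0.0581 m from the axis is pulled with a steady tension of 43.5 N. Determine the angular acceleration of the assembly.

α ≈ 22.5 rad/s²

I = ½M₁R₁² + ½M₂R₂² = ½(7.50)(0.172)² + ½(0.837)(0.0581)² = 0.1124 kg·m².
τ = F r = (43.5)(0.0581) = 2.527 N·m.
α = τ/I = 2.527/0.1124 = 22.49 rad/s².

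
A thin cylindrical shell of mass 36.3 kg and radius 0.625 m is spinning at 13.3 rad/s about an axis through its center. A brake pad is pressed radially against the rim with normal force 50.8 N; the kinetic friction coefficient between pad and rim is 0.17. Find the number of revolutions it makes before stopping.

I = MR² = (36.3)(0.625)² = 14.18 kg·m².
Friction force f = μN = (0.17)(50.8) = 8.636 N at the rim; torque magnitude τ = fR = 5.398 N·m, opposing ω.
|α| = τ/I = 5.398/14.18 = 0.3807 rad/s² (deceleration).
ω² = ω₀² − 2|α|θ with ω = 0 ⇒ θ = ω₀²/(2|α|) = 232.4 rad = 36.98 rev.

≈ 37.0 revolutions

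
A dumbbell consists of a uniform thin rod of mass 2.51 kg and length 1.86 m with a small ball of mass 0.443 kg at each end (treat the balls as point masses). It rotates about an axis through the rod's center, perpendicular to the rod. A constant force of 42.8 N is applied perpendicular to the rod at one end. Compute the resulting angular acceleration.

α ≈ 26.7 rad/s²

I_rod = (1/12)ML² = (1/12)(2.51)(1.86)² = 0.7236 kg·m².
I_balls = 2·m·(L/2)² = 2(0.443)(0.9300)² = 0.7663 kg·m².
Total I = 1.490 kg·m².
τ = F·(L/2) = (42.8)(0.930) = 39.80 N·m.
α = τ/I = 39.80/1.490 = 26.72 rad/s².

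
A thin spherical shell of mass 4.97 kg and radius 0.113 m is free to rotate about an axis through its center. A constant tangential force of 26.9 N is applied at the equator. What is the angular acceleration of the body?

α ≈ 71.8 rad/s²

I = (2/3)MR² = (2/3)(4.97)(0.113)² = 0.04231 kg·m².
τ = F R = (26.9)(0.113) = 3.040 N·m.
Newton's second law for rotation, τ = Iα, gives α = τ/I = 3.040/0.04231 = 71.85 rad/s².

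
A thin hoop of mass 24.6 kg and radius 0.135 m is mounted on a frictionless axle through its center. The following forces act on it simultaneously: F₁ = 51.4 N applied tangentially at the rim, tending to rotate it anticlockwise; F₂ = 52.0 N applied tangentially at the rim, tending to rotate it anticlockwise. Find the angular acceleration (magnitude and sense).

α ≈ 31.1 rad/s², anticlockwise

I = MR² = (24.6)(0.135)² = 0.4483 kg·m².
Taking anticlockwise as positive: τ₁ = +(51.4)(0.135) = +6.939 N·m; τ₂ = +(52.0)(0.135) = +7.020 N·m.
Net torque τ = 13.96 N·m.
α = τ/I = 13.96/0.4483 = 31.14 rad/s².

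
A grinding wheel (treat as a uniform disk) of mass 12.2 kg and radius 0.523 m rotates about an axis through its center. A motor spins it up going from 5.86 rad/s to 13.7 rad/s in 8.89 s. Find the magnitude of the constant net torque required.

τ ≈ 1.47 N·m

I = ½MR² = (1/2)(12.2)(0.523)² = 1.669 kg·m².
α = Δω/Δt = (13.7 − 5.86)/8.89 = 0.8819 rad/s².
τ = Iα = (1.669)(0.8819) = 1.471 N·m.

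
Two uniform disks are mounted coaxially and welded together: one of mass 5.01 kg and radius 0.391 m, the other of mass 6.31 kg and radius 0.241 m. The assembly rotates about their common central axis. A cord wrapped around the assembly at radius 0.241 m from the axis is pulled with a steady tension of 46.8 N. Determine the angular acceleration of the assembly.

α ≈ 19.9 rad/s²

I = ½M₁R₁² + ½M₂R₂² = ½(5.01)(0.391)² + ½(6.31)(0.241)² = 0.5662 kg·m².
τ = F r = (46.8)(0.241) = 11.28 N·m.
α = τ/I = 11.28/0.5662 = 19.92 rad/s².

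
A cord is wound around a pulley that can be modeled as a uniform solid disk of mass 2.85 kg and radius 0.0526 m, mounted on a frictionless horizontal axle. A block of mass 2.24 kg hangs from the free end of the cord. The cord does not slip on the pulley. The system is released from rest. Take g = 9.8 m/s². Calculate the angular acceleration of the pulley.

α ≈ 114 rad/s²

I = ½MR² = (1/2)(2.85)(0.0526)² = 0.003943 kg·m².
Block: mg − T = ma. Pulley: TR = Iα. No-slip: a = αR, so T = (I/R²)a = 1.425·a.
Then mg = (m + 1.425)a, so a = (2.24)(9.8)/(2.24 + 1.425) = 5.990 m/s².
α = a/R = 5.990/0.0526 = 113.9 rad/s².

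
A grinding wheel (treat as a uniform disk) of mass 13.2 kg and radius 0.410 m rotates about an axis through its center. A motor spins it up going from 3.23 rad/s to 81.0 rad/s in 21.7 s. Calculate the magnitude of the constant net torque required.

τ ≈ 3.98 N·m

I = ½MR² = (1/2)(13.2)(0.410)² = 1.109 kg·m².
α = Δω/Δt = (81.0 − 3.23)/21.7 = 3.584 rad/s².
τ = Iα = (1.109)(3.584) = 3.976 N·m.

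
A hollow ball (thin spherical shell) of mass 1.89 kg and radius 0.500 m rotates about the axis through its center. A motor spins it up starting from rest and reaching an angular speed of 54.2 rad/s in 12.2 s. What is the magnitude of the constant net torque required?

τ ≈ 1.40 N·m

I = (2/3)MR² = (2/3)(1.89)(0.500)² = 0.3150 kg·m².
α = Δω/Δt = (54.2 − 0)/12.2 = 4.443 rad/s².
τ = Iα = (0.3150)(4.443) = 1.399 N·m.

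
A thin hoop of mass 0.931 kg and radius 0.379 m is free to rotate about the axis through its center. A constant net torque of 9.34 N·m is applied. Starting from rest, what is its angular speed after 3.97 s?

I = MR² = (0.931)(0.379)² = 0.1337 kg·m².
α = τ/I = 9.34/0.1337 = 69.84 rad/s².
ω = ω₀ + αt = 0 + (69.84)(3.97) = 277.3 rad/s.

ω ≈ 277 rad/s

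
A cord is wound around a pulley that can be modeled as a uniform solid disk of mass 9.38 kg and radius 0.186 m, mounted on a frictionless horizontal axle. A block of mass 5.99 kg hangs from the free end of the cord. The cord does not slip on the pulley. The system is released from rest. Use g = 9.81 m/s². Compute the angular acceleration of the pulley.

I = ½MR² = (1/2)(9.38)(0.186)² = 0.1623 kg·m².
Block: mg − T = ma. Pulley: TR = Iα. No-slip: a = αR, so T = (I/R²)a = 4.690·a.
Then mg = (m + 4.690)a, so a = (5.99)(9.81)/(5.99 + 4.690) = 5.502 m/s².
α = a/R = 5.502/0.186 = 29.58 rad/s².

α ≈ 29.6 rad/s²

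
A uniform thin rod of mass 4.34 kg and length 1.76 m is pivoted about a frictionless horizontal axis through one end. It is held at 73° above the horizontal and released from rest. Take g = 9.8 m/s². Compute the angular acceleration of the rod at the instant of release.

α ≈ 2.44 rad/s²

About the pivot, I = (1/3)ML² = (1/3)(4.34)(1.76)² = 4.481 kg·m².
The weight acts at the center, a distance L/2 = 0.8800 m from the pivot; τ = Mg(L/2) cos 73° = 10.94 N·m.
α = τ/I = 10.94/4.481 = 2.442 rad/s².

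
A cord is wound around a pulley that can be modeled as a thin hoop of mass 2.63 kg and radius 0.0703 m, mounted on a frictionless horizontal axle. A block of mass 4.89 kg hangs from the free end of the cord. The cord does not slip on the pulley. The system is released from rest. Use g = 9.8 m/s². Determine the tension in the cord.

T ≈ 16.8 N

I = MR² = (2.63)(0.0703)² = 0.01300 kg·m².
Block: mg − T = ma. Pulley: TR = Iα. No-slip: a = αR, so T = (I/R²)a = 2.630·a.
Then mg = (m + 2.630)a, so a = (4.89)(9.8)/(4.89 + 2.630) = 6.373 m/s².
T = 2.630·a = 16.76 N.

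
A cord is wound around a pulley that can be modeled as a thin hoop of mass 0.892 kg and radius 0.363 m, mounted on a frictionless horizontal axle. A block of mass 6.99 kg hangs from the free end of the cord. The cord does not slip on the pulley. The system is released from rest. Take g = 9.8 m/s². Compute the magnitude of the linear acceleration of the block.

I = MR² = (0.892)(0.363)² = 0.1175 kg·m².
Block: mg − T = ma. Pulley: TR = Iα. No-slip: a = αR, so T = (I/R²)a = 0.8920·a.
Then mg = (m + 0.8920)a, so a = (6.99)(9.8)/(6.99 + 0.8920) = 8.691 m/s².

a ≈ 8.69 m/s²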